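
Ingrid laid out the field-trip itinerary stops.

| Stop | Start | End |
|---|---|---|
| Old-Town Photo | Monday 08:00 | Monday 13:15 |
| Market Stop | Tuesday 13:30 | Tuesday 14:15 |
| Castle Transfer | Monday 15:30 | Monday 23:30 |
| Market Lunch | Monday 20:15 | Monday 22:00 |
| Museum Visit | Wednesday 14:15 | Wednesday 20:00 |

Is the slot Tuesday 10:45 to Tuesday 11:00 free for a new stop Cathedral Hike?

Yes — the slot is free

Old-Town Photo: ends Monday 13:15 at or before Cathedral Hike starts Tuesday 10:45 → clear.
Castle Transfer: ends Monday 23:30 at or before Cathedral Hike starts Tuesday 10:45 → clear.
Market Lunch: ends Monday 22:00 at or before Cathedral Hike starts Tuesday 10:45 → clear.
Market Stop: starts Tuesday 13:30 at or after Cathedral Hike ends Tuesday 11:00 → clear.
Museum Visit: starts Wednesday 14:15 at or after Cathedral Hike ends Tuesday 11:00 → clear.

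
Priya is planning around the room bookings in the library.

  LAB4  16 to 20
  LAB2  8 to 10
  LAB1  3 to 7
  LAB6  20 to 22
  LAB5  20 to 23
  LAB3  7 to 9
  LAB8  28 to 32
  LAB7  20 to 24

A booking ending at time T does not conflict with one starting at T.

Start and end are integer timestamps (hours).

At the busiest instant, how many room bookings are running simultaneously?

3

Walk through starts and ends in time order (an end at T is processed before a start at T):
3 start LAB1 → 1
7 end LAB1 → 0
7 start LAB3 → 1
8 start LAB2 → 2
9 end LAB3 → 1
10 end LAB2 → 0
16 start LAB4 → 1
20 end LAB4 → 0
20 start LAB5 → 1
20 start LAB6 → 2
20 start LAB7 → 3
22 end LAB6 → 2
23 end LAB5 → 1
24 end LAB7 → 0
28 start LAB8 → 1
32 end LAB8 → 0
Peak is 3, at 20 (LAB5, LAB6, LAB7).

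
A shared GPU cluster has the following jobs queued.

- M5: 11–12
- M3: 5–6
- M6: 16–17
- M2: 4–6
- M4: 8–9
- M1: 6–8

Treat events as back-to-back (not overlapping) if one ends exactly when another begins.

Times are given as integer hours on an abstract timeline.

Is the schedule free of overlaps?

No

Sorted by start: M2, M3, M1, M4, M5, M6.
M3 starts before M2 ends → M2 and M3 overlap.
That's a conflict, so the schedule is not conflict-free.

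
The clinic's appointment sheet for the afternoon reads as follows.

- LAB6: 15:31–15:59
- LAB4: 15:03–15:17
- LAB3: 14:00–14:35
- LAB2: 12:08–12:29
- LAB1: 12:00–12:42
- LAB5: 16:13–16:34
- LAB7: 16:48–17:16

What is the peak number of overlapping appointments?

2

Sweep the timeline, counting +1 at each start and −1 at each end (ends before starts at a tie):
12:00 start LAB1 → 1
12:08 start LAB2 → 2
12:29 end LAB2 → 1
12:42 end LAB1 → 0
14:00 start LAB3 → 1
14:35 end LAB3 → 0
15:03 start LAB4 → 1
15:17 end LAB4 → 0
15:31 start LAB6 → 1
15:59 end LAB6 → 0
16:13 start LAB5 → 1
16:34 end LAB5 → 0
16:48 start LAB7 → 1
17:16 end LAB7 → 0
Peak is 2, at 12:08 (LAB1, LAB2).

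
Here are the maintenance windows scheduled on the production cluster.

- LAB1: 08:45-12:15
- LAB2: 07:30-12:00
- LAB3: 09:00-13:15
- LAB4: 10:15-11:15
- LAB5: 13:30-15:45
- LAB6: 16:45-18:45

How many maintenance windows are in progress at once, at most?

Sort all start/end points and keep a running count:
07:30 start LAB2 → 1
08:45 start LAB1 → 2
09:00 start LAB3 → 3
10:15 start LAB4 → 4
11:15 end LAB4 → 3
12:00 end LAB2 → 2
12:15 end LAB1 → 1
13:15 end LAB3 → 0
13:30 start LAB5 → 1
15:45 end LAB5 → 0
16:45 start LAB6 → 1
18:45 end LAB6 → 0
Peak is 4, at 10:15 (LAB1, LAB2, LAB3, LAB4).

4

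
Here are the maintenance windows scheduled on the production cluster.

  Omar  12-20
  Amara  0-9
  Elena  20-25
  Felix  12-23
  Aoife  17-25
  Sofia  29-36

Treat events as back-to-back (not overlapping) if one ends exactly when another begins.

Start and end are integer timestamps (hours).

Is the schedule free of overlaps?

No

Sorted by start: Amara, Omar, Felix, Aoife, Elena, Sofia.
Omar starts after Amara ends; Amara is clear from here.
Felix starts before Omar ends → Omar and Felix overlap.
That's a conflict, so the schedule is not conflict-free.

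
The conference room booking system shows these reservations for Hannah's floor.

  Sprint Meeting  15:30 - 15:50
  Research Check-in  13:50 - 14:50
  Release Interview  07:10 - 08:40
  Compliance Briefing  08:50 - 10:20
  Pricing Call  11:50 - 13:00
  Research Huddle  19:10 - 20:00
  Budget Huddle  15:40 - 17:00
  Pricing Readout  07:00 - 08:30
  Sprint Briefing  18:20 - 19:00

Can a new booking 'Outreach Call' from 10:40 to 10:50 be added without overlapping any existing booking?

Pricing Readout: ends 08:30 at or before Outreach Call starts 10:40 → clear.
Release Interview: ends 08:40 at or before Outreach Call starts 10:40 → clear.
Compliance Briefing: ends 10:20 at or before Outreach Call starts 10:40 → clear.
Pricing Call: starts 11:50 at or after Outreach Call ends 10:50 → clear.
Research Check-in: starts 13:50 at or after Outreach Call ends 10:50 → clear.
Sprint Meeting: starts 15:30 at or after Outreach Call ends 10:50 → clear.
Budget Huddle: starts 15:40 at or after Outreach Call ends 10:50 → clear.
Sprint Briefing: starts 18:20 at or after Outreach Call ends 10:50 → clear.
Research Huddle: starts 19:10 at or after Outreach Call ends 10:50 → clear.

Yes — the slot is free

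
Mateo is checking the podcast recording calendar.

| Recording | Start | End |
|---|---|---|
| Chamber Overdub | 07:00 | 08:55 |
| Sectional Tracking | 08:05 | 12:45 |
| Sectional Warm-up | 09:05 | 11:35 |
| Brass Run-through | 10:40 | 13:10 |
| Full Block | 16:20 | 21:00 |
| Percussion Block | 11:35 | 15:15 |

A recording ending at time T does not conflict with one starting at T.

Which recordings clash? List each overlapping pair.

Brass Run-through & Percussion Block, Brass Run-through & Sectional Tracking, Brass Run-through & Sectional Warm-up, Chamber Overdub & Sectional Tracking, Percussion Block & Sectional Tracking, Sectional Tracking & Sectional Warm-up

Two intervals overlap when each starts before the other ends.
Sorted by start: Chamber Overdub, Sectional Tracking, Sectional Warm-up, Brass Run-through, Percussion Block, Full Block.
Sectional Tracking starts before Chamber Overdub ends → Chamber Overdub and Sectional Tracking overlap.
Sectional Warm-up starts after Chamber Overdub ends, so nothing later overlaps Chamber Overdub either.
Sectional Warm-up starts before Sectional Tracking ends → Sectional Tracking and Sectional Warm-up overlap.
Brass Run-through starts before Sectional Tracking ends → Sectional Tracking and Brass Run-through overlap.
Percussion Block starts before Sectional Tracking ends → Sectional Tracking and Percussion Block overlap.
Full Block starts after Sectional Tracking ends.
Brass Run-through starts before Sectional Warm-up ends → Sectional Warm-up and Brass Run-through overlap.
Percussion Block starts exactly when Sectional Warm-up ends (back-to-back, no overlap), so nothing later overlaps Sectional Warm-up either.
Percussion Block starts before Brass Run-through ends → Brass Run-through and Percussion Block overlap.
Full Block starts after Brass Run-through ends.
Full Block starts after Percussion Block ends.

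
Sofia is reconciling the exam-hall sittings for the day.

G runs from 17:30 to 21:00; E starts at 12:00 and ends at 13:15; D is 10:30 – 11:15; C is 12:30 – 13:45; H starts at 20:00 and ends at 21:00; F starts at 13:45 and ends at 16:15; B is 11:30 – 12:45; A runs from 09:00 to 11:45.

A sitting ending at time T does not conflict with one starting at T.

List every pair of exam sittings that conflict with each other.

Check each pair: they overlap iff neither finishes before the other starts.
Sorted by start: A, D, B, E, C, F, G, H.
D starts before A ends → A and D overlap.
B starts before A ends → A and B overlap.
E starts after A ends, so nothing later overlaps A either.
B starts after D ends, so nothing later overlaps D either.
E starts before B ends → B and E overlap.
C starts before B ends → B and C overlap.
F starts after B ends, so nothing later overlaps B either.
C starts before E ends → E and C overlap.
F starts after E ends, so nothing later overlaps E either.
F starts exactly when C ends (back-to-back, no overlap), so nothing later overlaps C either.
G starts after F ends, so nothing later overlaps F either.
H starts before G ends → G and H overlap.

A & B, A & D, B & C, B & E, C & E, G & H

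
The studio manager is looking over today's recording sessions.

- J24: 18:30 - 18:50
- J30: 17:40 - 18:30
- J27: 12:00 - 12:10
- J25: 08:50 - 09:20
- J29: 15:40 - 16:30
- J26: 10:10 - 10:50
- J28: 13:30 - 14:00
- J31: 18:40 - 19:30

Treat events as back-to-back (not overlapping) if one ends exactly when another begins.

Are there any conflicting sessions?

Yes

Sorted by start: J25, J26, J27, J28, J29, J30, J24, J31.
J26 starts after J25 ends — done with J25.
J27 starts after J26 ends — done with J26.
J28 starts after J27 ends — done with J27.
J29 starts after J28 ends — done with J28.
J30 starts after J29 ends — done with J29.
J24 starts exactly when J30 ends (back-to-back, no overlap) — done with J30.
J31 starts before J24 ends → J24 and J31 overlap.
That's a conflict, so the schedule is not conflict-free.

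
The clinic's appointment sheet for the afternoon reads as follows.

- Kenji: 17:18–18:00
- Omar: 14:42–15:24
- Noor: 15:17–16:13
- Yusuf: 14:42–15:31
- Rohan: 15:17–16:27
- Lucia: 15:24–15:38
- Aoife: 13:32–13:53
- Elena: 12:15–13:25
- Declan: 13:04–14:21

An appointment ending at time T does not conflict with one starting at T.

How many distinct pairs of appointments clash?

Sorted by start: Elena, Declan, Aoife, Yusuf, Omar, Noor, Rohan, Lucia, Kenji.
Declan starts before Elena ends → Elena and Declan overlap.
Aoife starts after Elena ends, so Elena has no further overlaps.
Aoife starts before Declan ends → Declan and Aoife overlap.
Yusuf starts after Declan ends, so Declan has no further overlaps.
Yusuf starts after Aoife ends, so Aoife has no further overlaps.
Omar starts before Yusuf ends → Yusuf and Omar overlap.
Noor starts before Yusuf ends → Yusuf and Noor overlap.
Rohan starts before Yusuf ends → Yusuf and Rohan overlap.
Lucia starts before Yusuf ends → Yusuf and Lucia overlap.
Kenji starts after Yusuf ends.
Noor starts before Omar ends → Omar and Noor overlap.
Rohan starts before Omar ends → Omar and Rohan overlap.
Lucia starts exactly when Omar ends (back-to-back, no overlap), so Omar has no further overlaps.
Rohan starts before Noor ends → Noor and Rohan overlap.
Lucia starts before Noor ends → Noor and Lucia overlap.
Kenji starts after Noor ends.
Lucia starts before Rohan ends → Rohan and Lucia overlap.
Kenji starts after Rohan ends.
Kenji starts after Lucia ends.
Overlapping pairs: Aoife & Declan, Declan & Elena, Lucia & Noor, Lucia & Rohan, Lucia & Yusuf, Noor & Omar, Noor & Rohan, Noor & Yusuf, Omar & Rohan, Omar & Yusuf, Rohan & Yusuf — 11 in total.

11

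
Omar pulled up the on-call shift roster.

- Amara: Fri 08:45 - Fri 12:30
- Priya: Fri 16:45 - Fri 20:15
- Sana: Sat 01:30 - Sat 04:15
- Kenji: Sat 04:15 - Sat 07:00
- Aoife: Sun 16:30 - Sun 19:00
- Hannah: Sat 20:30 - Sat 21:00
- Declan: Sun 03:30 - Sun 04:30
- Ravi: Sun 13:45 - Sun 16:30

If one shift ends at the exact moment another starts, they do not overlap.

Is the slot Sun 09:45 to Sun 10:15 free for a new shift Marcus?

Yes — the slot is free

Amara: ends Fri 12:30 at or before Marcus starts Sun 09:45 → clear.
Priya: ends Fri 20:15 at or before Marcus starts Sun 09:45 → clear.
Sana: ends Sat 04:15 at or before Marcus starts Sun 09:45 → clear.
Kenji: ends Sat 07:00 at or before Marcus starts Sun 09:45 → clear.
Hannah: ends Sat 21:00 at or before Marcus starts Sun 09:45 → clear.
Declan: ends Sun 04:30 at or before Marcus starts Sun 09:45 → clear.
Ravi: starts Sun 13:45 at or after Marcus ends Sun 10:15 → clear.
Aoife: starts Sun 16:30 at or after Marcus ends Sun 10:15 → clear.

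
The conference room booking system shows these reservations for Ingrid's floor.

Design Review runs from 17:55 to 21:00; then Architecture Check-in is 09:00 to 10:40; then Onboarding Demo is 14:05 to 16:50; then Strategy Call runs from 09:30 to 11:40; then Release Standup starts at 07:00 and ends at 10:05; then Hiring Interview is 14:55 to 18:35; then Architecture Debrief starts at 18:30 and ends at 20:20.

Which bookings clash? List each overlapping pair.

Architecture Check-in & Release Standup, Architecture Check-in & Strategy Call, Architecture Debrief & Design Review, Architecture Debrief & Hiring Interview, Design Review & Hiring Interview, Hiring Interview & Onboarding Demo, Release Standup & Strategy Call

Sorted by start: Release Standup, Architecture Check-in, Strategy Call, Onboarding Demo, Hiring Interview, Design Review, Architecture Debrief.
Architecture Check-in starts before Release Standup ends → Release Standup and Architecture Check-in overlap.
Strategy Call starts before Release Standup ends → Release Standup and Strategy Call overlap.
Onboarding Demo starts after Release Standup ends, so Release Standup has no further overlaps.
Strategy Call starts before Architecture Check-in ends → Architecture Check-in and Strategy Call overlap.
Onboarding Demo starts after Architecture Check-in ends, so Architecture Check-in has no further overlaps.
Onboarding Demo starts after Strategy Call ends, so Strategy Call has no further overlaps.
Hiring Interview starts before Onboarding Demo ends → Onboarding Demo and Hiring Interview overlap.
Design Review starts after Onboarding Demo ends, so Onboarding Demo has no further overlaps.
Design Review starts before Hiring Interview ends → Hiring Interview and Design Review overlap.
Architecture Debrief starts before Hiring Interview ends → Hiring Interview and Architecture Debrief overlap.
Architecture Debrief starts before Design Review ends → Design Review and Architecture Debrief overlap.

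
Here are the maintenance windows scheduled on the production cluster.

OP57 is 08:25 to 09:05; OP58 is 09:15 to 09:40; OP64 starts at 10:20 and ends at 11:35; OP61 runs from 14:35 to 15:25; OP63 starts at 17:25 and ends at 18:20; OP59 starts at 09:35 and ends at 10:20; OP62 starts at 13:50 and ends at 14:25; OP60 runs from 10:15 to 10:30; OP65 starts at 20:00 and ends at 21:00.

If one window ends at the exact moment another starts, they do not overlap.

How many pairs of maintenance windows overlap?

Sorted by start: OP57, OP58, OP59, OP60, OP64, OP62, OP61, OP63, OP65.
OP58 starts after OP57 ends; OP57 is clear from here.
OP59 starts before OP58 ends → OP58 and OP59 overlap.
OP60 starts after OP58 ends; OP58 is clear from here.
OP60 starts before OP59 ends → OP59 and OP60 overlap.
OP64 starts exactly when OP59 ends (back-to-back, no overlap); OP59 is clear from here.
OP64 starts before OP60 ends → OP60 and OP64 overlap.
OP62 starts after OP60 ends; OP60 is clear from here.
OP62 starts after OP64 ends; OP64 is clear from here.
OP61 starts after OP62 ends; OP62 is clear from here.
OP63 starts after OP61 ends; OP61 is clear from here.
OP65 starts after OP63 ends.
Overlapping pairs: OP58 & OP59, OP59 & OP60, OP60 & OP64 — 3 in total.

3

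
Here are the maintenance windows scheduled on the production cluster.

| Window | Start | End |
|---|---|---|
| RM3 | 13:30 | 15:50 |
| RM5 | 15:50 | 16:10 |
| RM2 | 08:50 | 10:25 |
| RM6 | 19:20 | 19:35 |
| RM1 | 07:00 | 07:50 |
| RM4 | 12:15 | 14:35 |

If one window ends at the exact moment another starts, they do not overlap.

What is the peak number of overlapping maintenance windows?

Sort all start/end points and keep a running count:
07:00 start RM1 → 1
07:50 end RM1 → 0
08:50 start RM2 → 1
10:25 end RM2 → 0
12:15 start RM4 → 1
13:30 start RM3 → 2
14:35 end RM4 → 1
15:50 end RM3 → 0
15:50 start RM5 → 1
16:10 end RM5 → 0
19:20 start RM6 → 1
19:35 end RM6 → 0
Peak is 2, at 13:30 (RM3, RM4).

2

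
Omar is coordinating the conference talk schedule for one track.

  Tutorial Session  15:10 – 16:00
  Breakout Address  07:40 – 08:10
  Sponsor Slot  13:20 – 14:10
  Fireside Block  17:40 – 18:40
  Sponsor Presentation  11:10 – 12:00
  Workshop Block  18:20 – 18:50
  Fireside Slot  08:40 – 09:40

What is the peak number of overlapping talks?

2

Sweep the timeline, counting +1 at each start and −1 at each end (ends before starts at a tie):
07:40 start Breakout Address → 1
08:10 end Breakout Address → 0
08:40 start Fireside Slot → 1
09:40 end Fireside Slot → 0
11:10 start Sponsor Presentation → 1
12:00 end Sponsor Presentation → 0
13:20 start Sponsor Slot → 1
14:10 end Sponsor Slot → 0
15:10 start Tutorial Session → 1
16:00 end Tutorial Session → 0
17:40 start Fireside Block → 1
18:20 start Workshop Block → 2
18:40 end Fireside Block → 1
18:50 end Workshop Block → 0
Peak is 2, at 18:20 (Fireside Block, Workshop Block).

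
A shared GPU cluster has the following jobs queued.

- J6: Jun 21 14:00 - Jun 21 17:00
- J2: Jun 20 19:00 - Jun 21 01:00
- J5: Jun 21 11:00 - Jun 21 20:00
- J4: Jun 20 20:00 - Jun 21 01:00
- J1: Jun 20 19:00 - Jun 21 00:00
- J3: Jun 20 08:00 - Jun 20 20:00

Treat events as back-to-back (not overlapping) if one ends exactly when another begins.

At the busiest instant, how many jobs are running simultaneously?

3

Sort all start/end points and keep a running count:
Jun 20 08:00 start J3 → 1
Jun 20 19:00 start J1 → 2
Jun 20 19:00 start J2 → 3
Jun 20 20:00 end J3 → 2
Jun 20 20:00 start J4 → 3
Jun 21 00:00 end J1 → 2
Jun 21 01:00 end J2 → 1
Jun 21 01:00 end J4 → 0
Jun 21 11:00 start J5 → 1
Jun 21 14:00 start J6 → 2
Jun 21 17:00 end J6 → 1
Jun 21 20:00 end J5 → 0
Peak is 3, at Jun 20 19:00 (J1, J2, J3).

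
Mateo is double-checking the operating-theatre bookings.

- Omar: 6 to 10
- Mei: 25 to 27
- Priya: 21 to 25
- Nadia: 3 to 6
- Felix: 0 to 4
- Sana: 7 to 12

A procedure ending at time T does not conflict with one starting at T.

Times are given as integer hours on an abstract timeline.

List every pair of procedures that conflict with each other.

Two intervals overlap when each starts before the other ends.
Sorted by start: Felix, Nadia, Omar, Sana, Priya, Mei.
Nadia starts before Felix ends → Felix and Nadia overlap.
Omar starts after Felix ends; Felix is clear from here.
Omar starts exactly when Nadia ends (back-to-back, no overlap); Nadia is clear from here.
Sana starts before Omar ends → Omar and Sana overlap.
Priya starts after Omar ends; Omar is clear from here.
Priya starts after Sana ends; Sana is clear from here.
Mei starts exactly when Priya ends (back-to-back, no overlap).

Felix & Nadia, Omar & Sana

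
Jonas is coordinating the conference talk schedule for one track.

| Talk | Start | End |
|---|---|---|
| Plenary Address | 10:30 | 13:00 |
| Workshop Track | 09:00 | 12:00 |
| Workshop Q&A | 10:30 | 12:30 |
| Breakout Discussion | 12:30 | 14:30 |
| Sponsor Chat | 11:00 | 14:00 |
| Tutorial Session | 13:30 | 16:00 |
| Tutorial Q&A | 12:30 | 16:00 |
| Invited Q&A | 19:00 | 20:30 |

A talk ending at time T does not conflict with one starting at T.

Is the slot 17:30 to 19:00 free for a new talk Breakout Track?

Workshop Track: ends 12:00 at or before Breakout Track starts 17:30 → clear.
Plenary Address: ends 13:00 at or before Breakout Track starts 17:30 → clear.
Workshop Q&A: ends 12:30 at or before Breakout Track starts 17:30 → clear.
Sponsor Chat: ends 14:00 at or before Breakout Track starts 17:30 → clear.
Breakout Discussion: ends 14:30 at or before Breakout Track starts 17:30 → clear.
Tutorial Q&A: ends 16:00 at or before Breakout Track starts 17:30 → clear.
Tutorial Session: ends 16:00 at or before Breakout Track starts 17:30 → clear.
Invited Q&A: starts 19:00 at or after Breakout Track ends 19:00 → clear.

Yes — the slot is free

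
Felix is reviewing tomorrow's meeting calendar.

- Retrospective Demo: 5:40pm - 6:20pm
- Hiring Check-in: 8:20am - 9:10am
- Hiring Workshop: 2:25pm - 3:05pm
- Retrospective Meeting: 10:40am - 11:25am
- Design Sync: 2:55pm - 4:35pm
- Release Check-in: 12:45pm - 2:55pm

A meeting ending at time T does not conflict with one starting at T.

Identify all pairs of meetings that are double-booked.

Sorted by start: Hiring Check-in, Retrospective Meeting, Release Check-in, Hiring Workshop, Design Sync, Retrospective Demo.
Retrospective Meeting starts after Hiring Check-in ends; Hiring Check-in is clear from here.
Release Check-in starts after Retrospective Meeting ends; Retrospective Meeting is clear from here.
Hiring Workshop starts before Release Check-in ends → Release Check-in and Hiring Workshop overlap.
Design Sync starts exactly when Release Check-in ends (back-to-back, no overlap); Release Check-in is clear from here.
Design Sync starts before Hiring Workshop ends → Hiring Workshop and Design Sync overlap.
Retrospective Demo starts after Hiring Workshop ends.
Retrospective Demo starts after Design Sync ends.

Design Sync & Hiring Workshop, Hiring Workshop & Release Check-in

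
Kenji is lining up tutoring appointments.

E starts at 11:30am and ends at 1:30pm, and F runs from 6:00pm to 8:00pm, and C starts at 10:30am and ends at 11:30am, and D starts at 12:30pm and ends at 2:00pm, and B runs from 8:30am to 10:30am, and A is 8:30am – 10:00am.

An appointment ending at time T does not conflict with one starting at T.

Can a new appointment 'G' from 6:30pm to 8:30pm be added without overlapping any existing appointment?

A: ends 10:00am at or before G starts 6:30pm → clear.
B: ends 10:30am at or before G starts 6:30pm → clear.
C: ends 11:30am at or before G starts 6:30pm → clear.
E: ends 1:30pm at or before G starts 6:30pm → clear.
D: ends 2:00pm at or before G starts 6:30pm → clear.
F: starts 6:00pm before G ends 8:30pm, and ends 8:00pm after G starts 6:30pm → overlap.
G overlaps F.

No — it overlaps F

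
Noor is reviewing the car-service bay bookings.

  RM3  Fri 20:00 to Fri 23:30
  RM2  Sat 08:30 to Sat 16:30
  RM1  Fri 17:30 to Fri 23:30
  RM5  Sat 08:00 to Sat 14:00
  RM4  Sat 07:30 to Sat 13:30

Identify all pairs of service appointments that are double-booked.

Sorted by start: RM1, RM3, RM4, RM5, RM2.
RM3 starts before RM1 ends → RM1 and RM3 overlap.
RM4 starts after RM1 ends, so nothing later overlaps RM1 either.
RM4 starts after RM3 ends, so nothing later overlaps RM3 either.
RM5 starts before RM4 ends → RM4 and RM5 overlap.
RM2 starts before RM4 ends → RM4 and RM2 overlap.
RM2 starts before RM5 ends → RM5 and RM2 overlap.

RM1 & RM3, RM2 & RM4, RM2 & RM5, RM4 & RM5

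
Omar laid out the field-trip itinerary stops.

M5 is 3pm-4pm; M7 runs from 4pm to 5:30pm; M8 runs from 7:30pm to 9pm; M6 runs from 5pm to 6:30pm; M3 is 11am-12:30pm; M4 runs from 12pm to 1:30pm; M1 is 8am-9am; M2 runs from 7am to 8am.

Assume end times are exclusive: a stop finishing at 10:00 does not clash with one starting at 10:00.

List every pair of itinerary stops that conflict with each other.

M3 & M4, M6 & M7

Sorted by start: M2, M1, M3, M4, M5, M7, M6, M8.
M1 starts exactly when M2 ends (back-to-back, no overlap) — done with M2.
M3 starts after M1 ends — done with M1.
M4 starts before M3 ends → M3 and M4 overlap.
M5 starts after M3 ends — done with M3.
M5 starts after M4 ends — done with M4.
M7 starts exactly when M5 ends (back-to-back, no overlap) — done with M5.
M6 starts before M7 ends → M7 and M6 overlap.
M8 starts after M7 ends.
M8 starts after M6 ends.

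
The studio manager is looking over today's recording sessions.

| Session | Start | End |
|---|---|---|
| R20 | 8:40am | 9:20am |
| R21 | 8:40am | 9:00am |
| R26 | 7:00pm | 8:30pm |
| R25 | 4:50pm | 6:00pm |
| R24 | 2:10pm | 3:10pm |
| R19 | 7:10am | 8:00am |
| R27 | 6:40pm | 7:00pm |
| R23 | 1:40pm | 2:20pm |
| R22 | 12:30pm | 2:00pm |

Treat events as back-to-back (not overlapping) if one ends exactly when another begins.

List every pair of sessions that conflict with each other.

Sorted by start: R19, R20, R21, R22, R23, R24, R25, R27, R26.
R20 starts after R19 ends; R19 is clear from here.
R21 starts before R20 ends → R20 and R21 overlap.
R22 starts after R20 ends; R20 is clear from here.
R22 starts after R21 ends; R21 is clear from here.
R23 starts before R22 ends → R22 and R23 overlap.
R24 starts after R22 ends; R22 is clear from here.
R24 starts before R23 ends → R23 and R24 overlap.
R25 starts after R23 ends; R23 is clear from here.
R25 starts after R24 ends; R24 is clear from here.
R27 starts after R25 ends; R25 is clear from here.
R26 starts exactly when R27 ends (back-to-back, no overlap).

R20 & R21, R22 & R23, R23 & R24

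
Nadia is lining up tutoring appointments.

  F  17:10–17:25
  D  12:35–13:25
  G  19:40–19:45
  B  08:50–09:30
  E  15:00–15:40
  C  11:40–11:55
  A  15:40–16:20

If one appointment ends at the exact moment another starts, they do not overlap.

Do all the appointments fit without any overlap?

Sorted by start: B, C, D, E, A, F, G.
C starts after B ends — done with B.
D starts after C ends — done with C.
E starts after D ends — done with D.
A starts exactly when E ends (back-to-back, no overlap) — done with E.
F starts after A ends — done with A.
G starts after F ends.
Every pair is clear; the schedule has no overlaps.

Yes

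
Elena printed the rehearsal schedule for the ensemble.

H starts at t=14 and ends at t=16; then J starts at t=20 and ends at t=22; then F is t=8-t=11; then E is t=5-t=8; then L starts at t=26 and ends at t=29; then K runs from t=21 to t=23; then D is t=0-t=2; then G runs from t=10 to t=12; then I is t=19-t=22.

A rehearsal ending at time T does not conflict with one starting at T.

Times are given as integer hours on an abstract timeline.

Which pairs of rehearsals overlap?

F & G, I & J, I & K, J & K

Sorted by start: D, E, F, G, H, I, J, K, L.
E starts after D ends; D is clear from here.
F starts exactly when E ends (back-to-back, no overlap); E is clear from here.
G starts before F ends → F and G overlap.
H starts after F ends; F is clear from here.
H starts after G ends; G is clear from here.
I starts after H ends; H is clear from here.
J starts before I ends → I and J overlap.
K starts before I ends → I and K overlap.
L starts after I ends.
K starts before J ends → J and K overlap.
L starts after J ends.
L starts after K ends.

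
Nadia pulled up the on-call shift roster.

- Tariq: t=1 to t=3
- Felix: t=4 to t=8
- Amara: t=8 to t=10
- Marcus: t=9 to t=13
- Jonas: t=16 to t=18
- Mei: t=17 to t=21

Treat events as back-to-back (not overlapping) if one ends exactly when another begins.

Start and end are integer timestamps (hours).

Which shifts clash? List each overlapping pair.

Amara & Marcus, Jonas & Mei

Sorted by start: Tariq, Felix, Amara, Marcus, Jonas, Mei.
Felix starts after Tariq ends — done with Tariq.
Amara starts exactly when Felix ends (back-to-back, no overlap) — done with Felix.
Marcus starts before Amara ends → Amara and Marcus overlap.
Jonas starts after Amara ends — done with Amara.
Jonas starts after Marcus ends — done with Marcus.
Mei starts before Jonas ends → Jonas and Mei overlap.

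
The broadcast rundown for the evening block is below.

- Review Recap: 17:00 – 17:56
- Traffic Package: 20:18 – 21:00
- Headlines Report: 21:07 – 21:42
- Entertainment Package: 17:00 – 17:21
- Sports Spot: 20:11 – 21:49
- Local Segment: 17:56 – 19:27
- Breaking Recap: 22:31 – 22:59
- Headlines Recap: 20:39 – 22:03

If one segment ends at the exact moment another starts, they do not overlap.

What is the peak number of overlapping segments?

Sort all start/end points and keep a running count:
17:00 start Entertainment Package → 1
17:00 start Review Recap → 2
17:21 end Entertainment Package → 1
17:56 end Review Recap → 0
17:56 start Local Segment → 1
19:27 end Local Segment → 0
20:11 start Sports Spot → 1
20:18 start Traffic Package → 2
20:39 start Headlines Recap → 3
21:00 end Traffic Package → 2
21:07 start Headlines Report → 3
21:42 end Headlines Report → 2
21:49 end Sports Spot → 1
22:03 end Headlines Recap → 0
22:31 start Breaking Recap → 1
22:59 end Breaking Recap → 0
Peak is 3, at 20:39 (Headlines Recap, Sports Spot, Traffic Package).

3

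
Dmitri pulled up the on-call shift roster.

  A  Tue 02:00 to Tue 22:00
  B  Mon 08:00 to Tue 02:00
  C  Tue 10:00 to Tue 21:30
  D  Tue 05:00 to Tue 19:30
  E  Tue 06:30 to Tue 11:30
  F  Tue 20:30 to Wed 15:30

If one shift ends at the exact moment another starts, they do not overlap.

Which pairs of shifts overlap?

A & C, A & D, A & E, A & F, C & D, C & E, C & F, D & E

Sorted by start: B, A, D, E, C, F.
A starts exactly when B ends (back-to-back, no overlap), so B has no further overlaps.
D starts before A ends → A and D overlap.
E starts before A ends → A and E overlap.
C starts before A ends → A and C overlap.
F starts before A ends → A and F overlap.
E starts before D ends → D and E overlap.
C starts before D ends → D and C overlap.
F starts after D ends.
C starts before E ends → E and C overlap.
F starts after E ends.
F starts before C ends → C and F overlap.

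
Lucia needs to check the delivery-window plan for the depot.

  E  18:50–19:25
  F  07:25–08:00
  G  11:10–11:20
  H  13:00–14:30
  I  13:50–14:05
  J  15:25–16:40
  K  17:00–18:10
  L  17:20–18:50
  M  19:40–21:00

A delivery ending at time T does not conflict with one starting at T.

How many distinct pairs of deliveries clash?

Check each pair: they overlap iff neither finishes before the other starts.
Sorted by start: F, G, H, I, J, K, L, E, M.
G starts after F ends, so nothing later overlaps F either.
H starts after G ends, so nothing later overlaps G either.
I starts before H ends → H and I overlap.
J starts after H ends, so nothing later overlaps H either.
J starts after I ends, so nothing later overlaps I either.
K starts after J ends, so nothing later overlaps J either.
L starts before K ends → K and L overlap.
E starts after K ends, so nothing later overlaps K either.
E starts exactly when L ends (back-to-back, no overlap), so nothing later overlaps L either.
M starts after E ends.
Overlapping pairs: H & I, K & L — 2 in total.

2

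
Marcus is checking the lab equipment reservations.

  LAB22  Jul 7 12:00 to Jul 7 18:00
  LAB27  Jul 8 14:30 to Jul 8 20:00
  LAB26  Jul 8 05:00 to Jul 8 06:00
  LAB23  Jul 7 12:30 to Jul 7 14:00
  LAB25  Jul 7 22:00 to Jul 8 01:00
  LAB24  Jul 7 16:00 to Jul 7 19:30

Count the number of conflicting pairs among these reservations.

2

Check each pair: they overlap iff neither finishes before the other starts.
Sorted by start: LAB22, LAB23, LAB24, LAB25, LAB26, LAB27.
LAB23 starts before LAB22 ends → LAB22 and LAB23 overlap.
LAB24 starts before LAB22 ends → LAB22 and LAB24 overlap.
LAB25 starts after LAB22 ends, so LAB22 has no further overlaps.
LAB24 starts after LAB23 ends, so LAB23 has no further overlaps.
LAB25 starts after LAB24 ends, so LAB24 has no further overlaps.
LAB26 starts after LAB25 ends, so LAB25 has no further overlaps.
LAB27 starts after LAB26 ends.
Overlapping pairs: LAB22 & LAB23, LAB22 & LAB24 — 2 in total.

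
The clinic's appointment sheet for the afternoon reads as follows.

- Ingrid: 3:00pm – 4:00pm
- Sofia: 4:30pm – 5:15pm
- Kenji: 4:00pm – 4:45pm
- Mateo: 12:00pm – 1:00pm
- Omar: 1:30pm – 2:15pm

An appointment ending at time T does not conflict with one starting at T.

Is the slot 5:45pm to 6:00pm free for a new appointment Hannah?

Yes — the slot is free

Mateo: ends 1:00pm at or before Hannah starts 5:45pm → clear.
Omar: ends 2:15pm at or before Hannah starts 5:45pm → clear.
Ingrid: ends 4:00pm at or before Hannah starts 5:45pm → clear.
Kenji: ends 4:45pm at or before Hannah starts 5:45pm → clear.
Sofia: ends 5:15pm at or before Hannah starts 5:45pm → clear.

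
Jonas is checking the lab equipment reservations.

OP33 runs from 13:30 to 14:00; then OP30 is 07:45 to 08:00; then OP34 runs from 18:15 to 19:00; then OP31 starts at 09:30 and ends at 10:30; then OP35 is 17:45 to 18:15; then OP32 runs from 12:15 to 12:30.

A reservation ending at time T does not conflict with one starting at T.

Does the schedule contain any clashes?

Two intervals overlap when each starts before the other ends.
Sorted by start: OP30, OP31, OP32, OP33, OP35, OP34.
OP31 starts after OP30 ends, so OP30 has no further overlaps.
OP32 starts after OP31 ends, so OP31 has no further overlaps.
OP33 starts after OP32 ends, so OP32 has no further overlaps.
OP35 starts after OP33 ends, so OP33 has no further overlaps.
OP34 starts exactly when OP35 ends (back-to-back, no overlap).
Every pair is clear; the schedule has no overlaps.

No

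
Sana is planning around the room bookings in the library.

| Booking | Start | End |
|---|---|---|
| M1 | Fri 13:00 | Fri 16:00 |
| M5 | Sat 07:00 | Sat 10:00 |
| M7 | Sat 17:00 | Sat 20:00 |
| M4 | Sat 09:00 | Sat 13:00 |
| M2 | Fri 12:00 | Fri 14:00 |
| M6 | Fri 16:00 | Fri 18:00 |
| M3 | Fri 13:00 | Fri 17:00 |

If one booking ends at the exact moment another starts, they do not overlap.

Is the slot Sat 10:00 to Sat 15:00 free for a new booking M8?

M2: ends Fri 14:00 at or before M8 starts Sat 10:00 → clear.
M1: ends Fri 16:00 at or before M8 starts Sat 10:00 → clear.
M3: ends Fri 17:00 at or before M8 starts Sat 10:00 → clear.
M6: ends Fri 18:00 at or before M8 starts Sat 10:00 → clear.
M5: ends Sat 10:00 at or before M8 starts Sat 10:00 → clear.
M4: starts Sat 09:00 before M8 ends Sat 15:00, and ends Sat 13:00 after M8 starts Sat 10:00 → overlap.
M7: starts Sat 17:00 at or after M8 ends Sat 15:00 → clear.
M8 overlaps M4.

No — it overlaps M4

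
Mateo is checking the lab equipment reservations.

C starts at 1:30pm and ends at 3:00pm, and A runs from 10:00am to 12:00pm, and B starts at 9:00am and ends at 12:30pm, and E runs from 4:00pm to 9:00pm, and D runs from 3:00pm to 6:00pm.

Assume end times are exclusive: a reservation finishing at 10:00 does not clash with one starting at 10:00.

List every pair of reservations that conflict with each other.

Sorted by start: B, A, C, D, E.
A starts before B ends → B and A overlap.
C starts after B ends — done with B.
C starts after A ends — done with A.
D starts exactly when C ends (back-to-back, no overlap) — done with C.
E starts before D ends → D and E overlap.

A & B, D & E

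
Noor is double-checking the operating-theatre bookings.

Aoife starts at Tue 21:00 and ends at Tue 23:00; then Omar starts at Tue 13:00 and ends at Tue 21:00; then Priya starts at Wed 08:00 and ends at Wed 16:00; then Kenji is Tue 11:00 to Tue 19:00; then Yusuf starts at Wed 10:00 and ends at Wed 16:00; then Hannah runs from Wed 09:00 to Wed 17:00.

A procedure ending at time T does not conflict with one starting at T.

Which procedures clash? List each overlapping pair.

Check each pair: they overlap iff neither finishes before the other starts.
Sorted by start: Kenji, Omar, Aoife, Priya, Hannah, Yusuf.
Omar starts before Kenji ends → Kenji and Omar overlap.
Aoife starts after Kenji ends — done with Kenji.
Aoife starts exactly when Omar ends (back-to-back, no overlap) — done with Omar.
Priya starts after Aoife ends — done with Aoife.
Hannah starts before Priya ends → Priya and Hannah overlap.
Yusuf starts before Priya ends → Priya and Yusuf overlap.
Yusuf starts before Hannah ends → Hannah and Yusuf overlap.

Hannah & Priya, Hannah & Yusuf, Kenji & Omar, Priya & Yusuf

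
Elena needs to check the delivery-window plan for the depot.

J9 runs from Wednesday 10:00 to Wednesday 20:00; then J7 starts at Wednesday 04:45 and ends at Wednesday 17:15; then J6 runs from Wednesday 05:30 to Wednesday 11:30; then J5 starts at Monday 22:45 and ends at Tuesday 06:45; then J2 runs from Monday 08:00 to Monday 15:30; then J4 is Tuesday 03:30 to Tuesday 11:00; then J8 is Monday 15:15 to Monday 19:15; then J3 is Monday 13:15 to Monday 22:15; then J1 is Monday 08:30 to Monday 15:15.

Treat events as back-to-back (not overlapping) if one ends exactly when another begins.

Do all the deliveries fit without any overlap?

No

Two intervals overlap when each starts before the other ends.
Sorted by start: J2, J1, J3, J8, J5, J4, J7, J6, J9.
J1 starts before J2 ends → J2 and J1 overlap.
That's a conflict, so the schedule is not conflict-free.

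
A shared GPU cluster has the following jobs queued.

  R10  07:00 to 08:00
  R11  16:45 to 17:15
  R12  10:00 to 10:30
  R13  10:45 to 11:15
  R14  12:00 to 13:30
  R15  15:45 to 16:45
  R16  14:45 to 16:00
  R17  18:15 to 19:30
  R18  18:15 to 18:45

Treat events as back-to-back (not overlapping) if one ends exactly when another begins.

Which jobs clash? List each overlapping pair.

R15 & R16, R17 & R18

Sorted by start: R10, R12, R13, R14, R16, R15, R11, R17, R18.
R12 starts after R10 ends — done with R10.
R13 starts after R12 ends — done with R12.
R14 starts after R13 ends — done with R13.
R16 starts after R14 ends — done with R14.
R15 starts before R16 ends → R16 and R15 overlap.
R11 starts after R16 ends — done with R16.
R11 starts exactly when R15 ends (back-to-back, no overlap) — done with R15.
R17 starts after R11 ends — done with R11.
R18 starts before R17 ends → R17 and R18 overlap.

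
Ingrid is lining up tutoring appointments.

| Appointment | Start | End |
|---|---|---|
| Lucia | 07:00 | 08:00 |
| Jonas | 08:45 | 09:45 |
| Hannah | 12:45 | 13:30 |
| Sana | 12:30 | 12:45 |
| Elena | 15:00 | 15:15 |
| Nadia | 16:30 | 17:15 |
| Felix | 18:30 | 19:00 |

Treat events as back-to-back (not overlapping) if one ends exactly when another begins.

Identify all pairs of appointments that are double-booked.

no conflicts

Sorted by start: Lucia, Jonas, Sana, Hannah, Elena, Nadia, Felix.
Jonas starts after Lucia ends; Lucia is clear from here.
Sana starts after Jonas ends; Jonas is clear from here.
Hannah starts exactly when Sana ends (back-to-back, no overlap); Sana is clear from here.
Elena starts after Hannah ends; Hannah is clear from here.
Nadia starts after Elena ends; Elena is clear from here.
Felix starts after Nadia ends.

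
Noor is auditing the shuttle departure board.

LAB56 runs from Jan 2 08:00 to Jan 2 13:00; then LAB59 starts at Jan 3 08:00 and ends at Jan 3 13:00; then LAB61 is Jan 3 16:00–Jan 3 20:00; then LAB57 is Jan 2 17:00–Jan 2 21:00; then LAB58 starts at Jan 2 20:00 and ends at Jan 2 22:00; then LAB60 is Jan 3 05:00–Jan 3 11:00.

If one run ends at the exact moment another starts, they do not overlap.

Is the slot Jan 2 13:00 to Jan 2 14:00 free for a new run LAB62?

Yes — the slot is free

LAB56: ends Jan 2 13:00 at or before LAB62 starts Jan 2 13:00 → clear.
LAB57: starts Jan 2 17:00 at or after LAB62 ends Jan 2 14:00 → clear.
LAB58: starts Jan 2 20:00 at or after LAB62 ends Jan 2 14:00 → clear.
LAB60: starts Jan 3 05:00 at or after LAB62 ends Jan 2 14:00 → clear.
LAB59: starts Jan 3 08:00 at or after LAB62 ends Jan 2 14:00 → clear.
LAB61: starts Jan 3 16:00 at or after LAB62 ends Jan 2 14:00 → clear.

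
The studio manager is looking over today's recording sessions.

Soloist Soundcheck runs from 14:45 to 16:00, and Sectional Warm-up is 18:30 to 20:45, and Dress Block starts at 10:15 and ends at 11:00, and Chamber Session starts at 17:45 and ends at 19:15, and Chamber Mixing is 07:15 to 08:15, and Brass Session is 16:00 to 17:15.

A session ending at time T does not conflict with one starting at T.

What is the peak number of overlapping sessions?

2

Walk through starts and ends in time order (an end at T is processed before a start at T):
07:15 start Chamber Mixing → 1
08:15 end Chamber Mixing → 0
10:15 start Dress Block → 1
11:00 end Dress Block → 0
14:45 start Soloist Soundcheck → 1
16:00 end Soloist Soundcheck → 0
16:00 start Brass Session → 1
17:15 end Brass Session → 0
17:45 start Chamber Session → 1
18:30 start Sectional Warm-up → 2
19:15 end Chamber Session → 1
20:45 end Sectional Warm-up → 0
Peak is 2, at 18:30 (Chamber Session, Sectional Warm-up).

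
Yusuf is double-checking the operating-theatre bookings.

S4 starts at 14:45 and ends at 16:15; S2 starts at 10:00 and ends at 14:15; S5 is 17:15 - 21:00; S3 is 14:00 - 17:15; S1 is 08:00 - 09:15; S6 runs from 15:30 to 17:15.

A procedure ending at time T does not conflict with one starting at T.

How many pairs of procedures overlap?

Sorted by start: S1, S2, S3, S4, S6, S5.
S2 starts after S1 ends, so S1 has no further overlaps.
S3 starts before S2 ends → S2 and S3 overlap.
S4 starts after S2 ends, so S2 has no further overlaps.
S4 starts before S3 ends → S3 and S4 overlap.
S6 starts before S3 ends → S3 and S6 overlap.
S5 starts exactly when S3 ends (back-to-back, no overlap).
S6 starts before S4 ends → S4 and S6 overlap.
S5 starts after S4 ends.
S5 starts exactly when S6 ends (back-to-back, no overlap).
Overlapping pairs: S2 & S3, S3 & S4, S3 & S6, S4 & S6 — 4 in total.

4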